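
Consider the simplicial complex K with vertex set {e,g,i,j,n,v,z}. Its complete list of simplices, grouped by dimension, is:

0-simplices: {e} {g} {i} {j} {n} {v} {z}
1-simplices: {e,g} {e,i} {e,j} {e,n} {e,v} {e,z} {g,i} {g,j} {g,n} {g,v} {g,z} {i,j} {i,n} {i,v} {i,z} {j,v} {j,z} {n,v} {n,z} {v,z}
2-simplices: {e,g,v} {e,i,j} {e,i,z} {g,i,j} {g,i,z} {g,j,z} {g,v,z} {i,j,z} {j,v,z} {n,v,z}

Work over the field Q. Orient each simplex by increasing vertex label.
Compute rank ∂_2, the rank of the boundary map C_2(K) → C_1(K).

n_0=7 n_1=20 n_2=10  [Q]
∂1: piv[eg,ei,ej,en,ev,ez] rk=6  ker:gi,gj,gn,gv,gz,ij,in,iv,iz,jv,jz,nv,nz,vz
∂2: piv[egv,eij,eiz,gij,giz,gjz,gvz,jvz,nvz] rk=9  ker:ijz
rk∂_2=9

rank∂_2=9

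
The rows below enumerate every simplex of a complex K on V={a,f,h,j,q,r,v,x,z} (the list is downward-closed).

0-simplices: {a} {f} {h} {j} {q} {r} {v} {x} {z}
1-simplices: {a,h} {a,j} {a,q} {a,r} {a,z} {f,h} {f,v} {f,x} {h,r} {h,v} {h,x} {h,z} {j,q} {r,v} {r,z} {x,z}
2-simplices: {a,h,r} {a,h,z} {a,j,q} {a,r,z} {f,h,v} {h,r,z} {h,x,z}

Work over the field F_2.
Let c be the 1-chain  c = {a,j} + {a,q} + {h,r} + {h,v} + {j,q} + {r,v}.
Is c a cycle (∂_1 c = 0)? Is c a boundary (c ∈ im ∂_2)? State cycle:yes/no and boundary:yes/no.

cycle:yes boundary:no

n_0=9 n_1=16 n_2=7  [Z2]
∂1: piv[ah,aj,aq,ar,az,fh,fv,fx] rk=8  ker:hr,hv,hx,hz,jq,rv,rz,xz
∂2: piv[ahr,ahz,ajq,arz,fhv,hxz] rk=6  ker:hrz
∂1c = 0
c vs im∂2: residual ≠ 0 ⇒ not boundary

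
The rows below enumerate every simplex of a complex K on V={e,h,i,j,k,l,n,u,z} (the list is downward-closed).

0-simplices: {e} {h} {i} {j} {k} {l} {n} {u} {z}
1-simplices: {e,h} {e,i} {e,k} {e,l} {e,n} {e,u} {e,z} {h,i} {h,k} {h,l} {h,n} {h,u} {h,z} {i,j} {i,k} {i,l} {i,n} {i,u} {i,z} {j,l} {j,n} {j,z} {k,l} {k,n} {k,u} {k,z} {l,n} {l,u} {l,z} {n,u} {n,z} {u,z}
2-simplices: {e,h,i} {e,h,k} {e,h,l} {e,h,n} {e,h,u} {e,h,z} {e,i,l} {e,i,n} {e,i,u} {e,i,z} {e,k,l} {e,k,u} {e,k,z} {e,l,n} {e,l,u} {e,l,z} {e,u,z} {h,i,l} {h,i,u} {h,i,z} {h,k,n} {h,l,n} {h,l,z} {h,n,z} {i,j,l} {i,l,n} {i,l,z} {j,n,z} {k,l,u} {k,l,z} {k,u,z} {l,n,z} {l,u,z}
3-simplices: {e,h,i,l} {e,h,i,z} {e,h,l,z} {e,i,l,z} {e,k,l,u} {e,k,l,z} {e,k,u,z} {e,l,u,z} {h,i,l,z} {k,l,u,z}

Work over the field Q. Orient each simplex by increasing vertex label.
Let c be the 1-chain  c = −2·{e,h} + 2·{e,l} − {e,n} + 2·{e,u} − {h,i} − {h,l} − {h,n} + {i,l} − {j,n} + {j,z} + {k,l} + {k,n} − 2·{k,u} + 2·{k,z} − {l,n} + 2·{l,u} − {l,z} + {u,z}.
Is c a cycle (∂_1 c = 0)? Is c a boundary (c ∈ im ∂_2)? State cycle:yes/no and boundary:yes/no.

cycle:no boundary:no

n_0=9 n_1=32 n_2=33 n_3=10  [Q]
∂1: piv[eh,ei,ek,el,en,eu,ez,ij] rk=8  ker:hi,hk,hl,hn,hu,hz,ik,il,in,iu,iz,jl,jn,jz,kl,kn,ku,kz,ln,lu,lz,nu,nz,uz
∂2: piv[ehi,ehk,ehl,ehn,ehu,ehz,eil,ein,eiu,eiz,ekl,eku,ekz,eln,elu,elz,euz,hkn,hnz,ijl,jnz] rk=21  ker:hil,hiu,hiz,hln,hlz,iln,ilz,klu,klz,kuz,lnz,luz
∂3: piv[ehil,ehiz,ehlz,eilz,eklu,eklz,ekuz,eluz] rk=8  ker:hilz,kluz
∂1c = −{e} + {h} − 2·{i} − 2·{k} + 3·{l} − 3·{n} + {u} + 3·{z}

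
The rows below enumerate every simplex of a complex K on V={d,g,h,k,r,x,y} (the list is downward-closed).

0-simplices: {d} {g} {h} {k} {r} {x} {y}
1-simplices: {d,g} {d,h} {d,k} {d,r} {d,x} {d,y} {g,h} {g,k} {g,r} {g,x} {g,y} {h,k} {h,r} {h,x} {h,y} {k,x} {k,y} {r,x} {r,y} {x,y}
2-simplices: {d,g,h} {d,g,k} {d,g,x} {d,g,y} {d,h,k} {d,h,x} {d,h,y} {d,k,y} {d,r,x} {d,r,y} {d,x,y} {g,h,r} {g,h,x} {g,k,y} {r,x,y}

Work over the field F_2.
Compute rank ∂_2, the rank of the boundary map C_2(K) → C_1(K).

rank∂_2=12

n_0=7 n_1=20 n_2=15  [Z2]
∂1: piv[dg,dh,dk,dr,dx,dy] rk=6  ker:gh,gk,gr,gx,gy,hk,hr,hx,hy,kx,ky,rx,ry,xy
∂2: piv[dgh,dgk,dgx,dgy,dhk,dhx,dhy,dky,drx,dry,dxy,ghr] rk=12  ker:ghx,gky,rxy
rk∂_2=12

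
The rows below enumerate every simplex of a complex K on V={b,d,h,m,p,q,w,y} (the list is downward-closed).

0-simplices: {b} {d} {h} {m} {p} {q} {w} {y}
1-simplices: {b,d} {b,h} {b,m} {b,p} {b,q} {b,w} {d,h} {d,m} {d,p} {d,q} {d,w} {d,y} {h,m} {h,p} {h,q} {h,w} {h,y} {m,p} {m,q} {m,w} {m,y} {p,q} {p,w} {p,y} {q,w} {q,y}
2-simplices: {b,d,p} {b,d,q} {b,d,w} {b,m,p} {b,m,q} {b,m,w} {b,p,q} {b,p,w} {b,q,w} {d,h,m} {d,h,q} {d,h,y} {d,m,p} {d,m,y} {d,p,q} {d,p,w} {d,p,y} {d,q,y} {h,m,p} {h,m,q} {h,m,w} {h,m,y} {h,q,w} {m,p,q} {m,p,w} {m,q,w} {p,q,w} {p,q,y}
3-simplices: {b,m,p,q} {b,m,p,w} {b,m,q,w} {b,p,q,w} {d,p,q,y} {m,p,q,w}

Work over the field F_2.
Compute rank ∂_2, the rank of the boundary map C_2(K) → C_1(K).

rank∂_2=18

n_0=8 n_1=26 n_2=28 n_3=6  [Z2]
∂1: piv[bd,bh,bm,bp,bq,bw,dy] rk=7  ker:dh,dm,dp,dq,dw,hm,hp,hq,hw,hy,mp,mq,mw,my,pq,pw,py,qw,qy
∂2: piv[bdp,bdq,bdw,bmp,bmq,bmw,bpq,bpw,bqw,dhm,dhq,dhy,dmp,dmy,dpy,dqy,hmp,hmw] rk=18  ker:dpq,dpw,hmq,hmy,hqw,mpq,mpw,mqw,pqw,pqy
∂3: piv[bmpq,bmpw,bmqw,bpqw,dpqy] rk=5  ker:mpqw
rk∂_2=18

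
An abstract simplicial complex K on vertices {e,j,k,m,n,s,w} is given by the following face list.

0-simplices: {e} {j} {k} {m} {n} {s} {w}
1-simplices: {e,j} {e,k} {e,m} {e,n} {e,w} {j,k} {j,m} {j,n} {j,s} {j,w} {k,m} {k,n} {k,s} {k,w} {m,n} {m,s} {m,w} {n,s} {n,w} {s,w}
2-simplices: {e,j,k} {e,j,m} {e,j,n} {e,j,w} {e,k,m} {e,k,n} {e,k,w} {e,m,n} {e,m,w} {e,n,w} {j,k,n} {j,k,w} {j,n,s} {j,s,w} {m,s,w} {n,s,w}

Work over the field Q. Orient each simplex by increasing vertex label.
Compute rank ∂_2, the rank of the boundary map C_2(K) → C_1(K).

rank∂_2=13

n_0=7 n_1=20 n_2=16  [Q]
∂1: piv[ej,ek,em,en,ew,js] rk=6  ker:jk,jm,jn,jw,km,kn,ks,kw,mn,ms,mw,ns,nw,sw
∂2: piv[ejk,ejm,ejn,ejw,ekm,ekn,ekw,emn,emw,enw,jns,jsw,msw] rk=13  ker:jkn,jkw,nsw
rk∂_2=13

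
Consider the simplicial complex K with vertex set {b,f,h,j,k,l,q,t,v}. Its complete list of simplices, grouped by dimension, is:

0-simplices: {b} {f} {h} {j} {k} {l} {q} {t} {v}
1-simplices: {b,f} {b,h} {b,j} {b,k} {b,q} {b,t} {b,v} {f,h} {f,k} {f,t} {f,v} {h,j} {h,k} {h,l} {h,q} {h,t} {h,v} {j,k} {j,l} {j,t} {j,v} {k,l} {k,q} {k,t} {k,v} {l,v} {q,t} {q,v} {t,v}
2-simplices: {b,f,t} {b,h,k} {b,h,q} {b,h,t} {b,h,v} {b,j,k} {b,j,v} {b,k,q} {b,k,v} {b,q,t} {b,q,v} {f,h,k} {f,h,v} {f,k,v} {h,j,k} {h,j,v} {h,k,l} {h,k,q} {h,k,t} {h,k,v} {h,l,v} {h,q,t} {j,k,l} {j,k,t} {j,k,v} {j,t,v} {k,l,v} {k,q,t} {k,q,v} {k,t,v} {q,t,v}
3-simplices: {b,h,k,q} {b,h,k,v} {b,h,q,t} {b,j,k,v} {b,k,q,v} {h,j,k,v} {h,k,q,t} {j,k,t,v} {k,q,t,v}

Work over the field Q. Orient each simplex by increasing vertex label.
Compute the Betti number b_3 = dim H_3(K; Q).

n_0=9 n_1=29 n_2=31 n_3=9  [Q]
∂1: piv[bf,bh,bj,bk,bq,bt,bv,hl] rk=8  ker:fh,fk,ft,fv,hj,hk,hq,ht,hv,jk,jl,jt,jv,kl,kq,kt,kv,lv,qt,qv,tv
∂2: piv[bft,bhk,bhq,bht,bhv,bjk,bjv,bkq,bkv,bqt,bqv,fhk,fhv,hjk,hkl,hkt,hlv,jkl,jkt,jtv] rk=20  ker:fkv,hjv,hkq,hkv,hqt,jkv,klv,kqt,kqv,ktv,qtv
∂3: piv[bhkq,bhkv,bhqt,bjkv,bkqv,hjkv,hkqt,jktv,kqtv] rk=9
b_3=(9−9)−0=0

b_3=0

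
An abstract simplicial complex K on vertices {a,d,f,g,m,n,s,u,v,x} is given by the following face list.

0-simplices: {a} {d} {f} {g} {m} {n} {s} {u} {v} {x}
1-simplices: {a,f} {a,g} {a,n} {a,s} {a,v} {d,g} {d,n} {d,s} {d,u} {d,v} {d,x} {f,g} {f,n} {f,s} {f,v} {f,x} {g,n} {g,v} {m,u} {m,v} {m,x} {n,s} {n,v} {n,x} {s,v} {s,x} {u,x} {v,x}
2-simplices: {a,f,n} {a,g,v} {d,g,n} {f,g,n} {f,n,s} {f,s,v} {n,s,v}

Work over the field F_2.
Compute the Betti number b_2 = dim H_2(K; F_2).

b_2=0

n_0=10 n_1=28 n_2=7  [Z2]
∂1: piv[af,ag,an,as,av,dg,du,dx,mu] rk=9  ker:dn,ds,dv,fg,fn,fs,fv,fx,gn,gv,mv,mx,ns,nv,nx,sv,sx,ux,vx
∂2: piv[afn,agv,dgn,fgn,fns,fsv,nsv] rk=7
b_2=(7−7)−0=0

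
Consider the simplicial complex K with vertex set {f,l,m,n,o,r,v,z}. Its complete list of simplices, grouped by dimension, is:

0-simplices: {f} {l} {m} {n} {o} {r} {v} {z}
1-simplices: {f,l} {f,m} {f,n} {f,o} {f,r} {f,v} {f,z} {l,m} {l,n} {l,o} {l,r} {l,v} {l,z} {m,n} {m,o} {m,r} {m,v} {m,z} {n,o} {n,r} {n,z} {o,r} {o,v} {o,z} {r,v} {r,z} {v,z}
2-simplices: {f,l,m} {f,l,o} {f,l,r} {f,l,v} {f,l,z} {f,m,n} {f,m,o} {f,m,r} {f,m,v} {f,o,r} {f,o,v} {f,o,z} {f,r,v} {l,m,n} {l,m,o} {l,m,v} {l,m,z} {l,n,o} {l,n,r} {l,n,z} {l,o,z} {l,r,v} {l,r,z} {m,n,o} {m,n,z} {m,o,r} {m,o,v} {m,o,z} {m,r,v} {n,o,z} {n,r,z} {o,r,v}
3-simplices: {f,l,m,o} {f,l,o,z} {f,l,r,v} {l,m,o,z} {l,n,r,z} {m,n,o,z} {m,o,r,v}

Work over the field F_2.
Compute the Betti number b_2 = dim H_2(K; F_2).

n_0=8 n_1=27 n_2=32 n_3=7  [Z2]
∂1: piv[fl,fm,fn,fo,fr,fv,fz] rk=7  ker:lm,ln,lo,lr,lv,lz,mn,mo,mr,mv,mz,no,nr,nz,or,ov,oz,rv,rz,vz
∂2: piv[flm,flo,flr,flv,flz,fmn,fmo,fmr,fmv,for,fov,foz,frv,lmn,lmz,lno,lnr,lnz,lrz] rk=19  ker:lmo,lmv,loz,lrv,mno,mnz,mor,mov,moz,mrv,noz,nrz,orv
∂3: piv[flmo,floz,flrv,lmoz,lnrz,mnoz,morv] rk=7
b_2=(32−19)−7=6

b_2=6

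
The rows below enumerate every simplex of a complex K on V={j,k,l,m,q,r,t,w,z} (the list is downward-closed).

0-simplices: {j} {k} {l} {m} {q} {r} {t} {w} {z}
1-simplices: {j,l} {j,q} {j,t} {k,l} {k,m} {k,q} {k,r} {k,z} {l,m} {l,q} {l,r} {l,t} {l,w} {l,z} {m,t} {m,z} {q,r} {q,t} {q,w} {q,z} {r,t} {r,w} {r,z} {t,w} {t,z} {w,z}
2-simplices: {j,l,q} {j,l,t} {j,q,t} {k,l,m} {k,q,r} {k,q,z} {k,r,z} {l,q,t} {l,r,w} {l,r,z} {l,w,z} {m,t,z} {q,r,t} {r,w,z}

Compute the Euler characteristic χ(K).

χ(K)=-3

n_0=9 n_1=26 n_2=14
χ=+9−26+14=-3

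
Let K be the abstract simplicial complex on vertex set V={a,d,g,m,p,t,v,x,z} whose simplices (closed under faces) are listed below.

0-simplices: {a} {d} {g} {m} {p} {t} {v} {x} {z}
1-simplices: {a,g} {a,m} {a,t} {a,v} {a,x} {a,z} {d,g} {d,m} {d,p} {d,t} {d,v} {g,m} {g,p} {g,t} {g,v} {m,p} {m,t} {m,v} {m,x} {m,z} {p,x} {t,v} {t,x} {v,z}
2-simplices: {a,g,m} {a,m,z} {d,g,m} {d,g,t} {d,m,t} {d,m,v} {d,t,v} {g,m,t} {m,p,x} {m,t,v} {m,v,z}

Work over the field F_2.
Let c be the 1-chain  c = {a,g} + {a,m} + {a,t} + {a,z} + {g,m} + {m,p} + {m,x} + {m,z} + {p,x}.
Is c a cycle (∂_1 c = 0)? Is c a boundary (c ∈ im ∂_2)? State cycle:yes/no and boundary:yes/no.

n_0=9 n_1=24 n_2=11  [Z2]
∂1: piv[ag,am,at,av,ax,az,dg,dp] rk=8  ker:dm,dt,dv,gm,gp,gt,gv,mp,mt,mv,mx,mz,px,tv,tx,vz
∂2: piv[agm,amz,dgm,dgt,dmt,dmv,dtv,mpx,mvz] rk=9  ker:gmt,mtv
∂1c = {m} + {t}

cycle:no boundary:no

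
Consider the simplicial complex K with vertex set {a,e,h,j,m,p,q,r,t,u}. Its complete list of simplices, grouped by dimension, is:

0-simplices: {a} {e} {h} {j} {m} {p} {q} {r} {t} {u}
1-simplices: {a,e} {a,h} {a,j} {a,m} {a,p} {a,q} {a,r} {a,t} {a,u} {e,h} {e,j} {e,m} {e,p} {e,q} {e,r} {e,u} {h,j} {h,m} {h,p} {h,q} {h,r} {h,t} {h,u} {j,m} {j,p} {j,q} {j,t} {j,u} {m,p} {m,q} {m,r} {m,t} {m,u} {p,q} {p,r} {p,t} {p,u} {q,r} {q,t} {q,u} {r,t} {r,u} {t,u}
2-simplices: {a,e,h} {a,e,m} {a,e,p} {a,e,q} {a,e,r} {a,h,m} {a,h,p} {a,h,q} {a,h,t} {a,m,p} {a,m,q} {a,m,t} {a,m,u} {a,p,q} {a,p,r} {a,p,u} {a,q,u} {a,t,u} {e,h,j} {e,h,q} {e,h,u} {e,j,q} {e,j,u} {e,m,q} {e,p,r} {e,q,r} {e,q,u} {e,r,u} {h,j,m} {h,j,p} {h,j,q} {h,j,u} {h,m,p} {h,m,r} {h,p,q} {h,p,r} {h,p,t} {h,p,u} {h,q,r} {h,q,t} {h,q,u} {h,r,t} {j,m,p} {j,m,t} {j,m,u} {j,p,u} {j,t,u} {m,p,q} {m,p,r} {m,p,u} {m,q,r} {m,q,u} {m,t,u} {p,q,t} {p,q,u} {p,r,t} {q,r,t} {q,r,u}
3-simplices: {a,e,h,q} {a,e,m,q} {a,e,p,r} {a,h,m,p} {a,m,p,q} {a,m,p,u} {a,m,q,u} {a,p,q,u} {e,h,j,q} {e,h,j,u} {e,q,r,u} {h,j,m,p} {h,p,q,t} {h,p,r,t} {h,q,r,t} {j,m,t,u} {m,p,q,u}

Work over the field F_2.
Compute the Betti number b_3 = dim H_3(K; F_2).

n_0=10 n_1=43 n_2=58 n_3=17  [Z2]
∂1: piv[ae,ah,aj,am,ap,aq,ar,at,au] rk=9  ker:eh,ej,em,ep,eq,er,eu,hj,hm,hp,hq,hr,ht,hu,jm,jp,jq,jt,ju,mp,mq,mr,mt,mu,pq,pr,pt,pu,qr,qt,qu,rt,ru,tu
∂2: piv[aeh,aem,aep,aeq,aer,ahm,ahp,ahq,aht,amp,amq,amt,amu,apq,apr,apu,aqu,atu,ehj,ehu,ejq,eju,eqr,equ,eru,hjm,hjp,hmr,hpr,hpt,hqt,hrt,jmt] rk=33  ker:ehq,emq,epr,hjq,hju,hmp,hpq,hpu,hqr,hqu,jmp,jmu,jpu,jtu,mpq,mpr,mpu,mqr,mqu,mtu,pqt,pqu,prt,qrt,qru
∂3: piv[aehq,aemq,aepr,ahmp,ampq,ampu,amqu,apqu,ehjq,ehju,eqru,hjmp,hpqt,hprt,hqrt,jmtu] rk=16  ker:mpqu
b_3=(17−16)−0=1

b_3=1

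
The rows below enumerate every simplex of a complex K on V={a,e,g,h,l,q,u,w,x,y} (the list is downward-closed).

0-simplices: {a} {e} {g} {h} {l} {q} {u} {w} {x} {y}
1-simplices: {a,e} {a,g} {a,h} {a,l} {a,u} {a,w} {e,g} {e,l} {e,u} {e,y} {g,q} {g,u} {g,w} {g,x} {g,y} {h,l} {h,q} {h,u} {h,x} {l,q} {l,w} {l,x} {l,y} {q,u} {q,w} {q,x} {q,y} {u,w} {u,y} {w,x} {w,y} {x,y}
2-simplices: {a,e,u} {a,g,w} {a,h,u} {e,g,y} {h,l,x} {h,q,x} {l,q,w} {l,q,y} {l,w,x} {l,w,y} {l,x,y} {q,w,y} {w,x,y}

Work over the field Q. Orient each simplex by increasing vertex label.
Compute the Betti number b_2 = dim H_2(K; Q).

b_2=2

n_0=10 n_1=32 n_2=13  [Q]
∂1: piv[ae,ag,ah,al,au,aw,ey,gq,gx] rk=9  ker:eg,el,eu,gu,gw,gy,hl,hq,hu,hx,lq,lw,lx,ly,qu,qw,qx,qy,uw,uy,wx,wy,xy
∂2: piv[aeu,agw,ahu,egy,hlx,hqx,lqw,lqy,lwx,lwy,lxy] rk=11  ker:qwy,wxy
b_2=(13−11)−0=2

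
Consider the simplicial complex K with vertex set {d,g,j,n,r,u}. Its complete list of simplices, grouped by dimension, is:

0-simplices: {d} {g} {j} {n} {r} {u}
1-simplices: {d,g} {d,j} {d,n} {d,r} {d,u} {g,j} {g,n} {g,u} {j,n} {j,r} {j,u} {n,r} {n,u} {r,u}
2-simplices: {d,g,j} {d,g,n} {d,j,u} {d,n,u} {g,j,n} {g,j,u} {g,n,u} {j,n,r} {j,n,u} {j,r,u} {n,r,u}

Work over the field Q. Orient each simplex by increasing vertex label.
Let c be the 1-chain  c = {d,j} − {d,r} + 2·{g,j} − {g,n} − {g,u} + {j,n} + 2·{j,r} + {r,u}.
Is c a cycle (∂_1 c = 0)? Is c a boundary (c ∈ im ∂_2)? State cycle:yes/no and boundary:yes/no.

cycle:yes boundary:no

n_0=6 n_1=14 n_2=11  [Q]
∂1: piv[dg,dj,dn,dr,du] rk=5  ker:gj,gn,gu,jn,jr,ju,nr,nu,ru
∂2: piv[dgj,dgn,dju,dnu,gjn,gju,jnr,jru] rk=8  ker:gnu,jnu,nru
∂1c = 0
c vs im∂2: residual ≠ 0 ⇒ not boundary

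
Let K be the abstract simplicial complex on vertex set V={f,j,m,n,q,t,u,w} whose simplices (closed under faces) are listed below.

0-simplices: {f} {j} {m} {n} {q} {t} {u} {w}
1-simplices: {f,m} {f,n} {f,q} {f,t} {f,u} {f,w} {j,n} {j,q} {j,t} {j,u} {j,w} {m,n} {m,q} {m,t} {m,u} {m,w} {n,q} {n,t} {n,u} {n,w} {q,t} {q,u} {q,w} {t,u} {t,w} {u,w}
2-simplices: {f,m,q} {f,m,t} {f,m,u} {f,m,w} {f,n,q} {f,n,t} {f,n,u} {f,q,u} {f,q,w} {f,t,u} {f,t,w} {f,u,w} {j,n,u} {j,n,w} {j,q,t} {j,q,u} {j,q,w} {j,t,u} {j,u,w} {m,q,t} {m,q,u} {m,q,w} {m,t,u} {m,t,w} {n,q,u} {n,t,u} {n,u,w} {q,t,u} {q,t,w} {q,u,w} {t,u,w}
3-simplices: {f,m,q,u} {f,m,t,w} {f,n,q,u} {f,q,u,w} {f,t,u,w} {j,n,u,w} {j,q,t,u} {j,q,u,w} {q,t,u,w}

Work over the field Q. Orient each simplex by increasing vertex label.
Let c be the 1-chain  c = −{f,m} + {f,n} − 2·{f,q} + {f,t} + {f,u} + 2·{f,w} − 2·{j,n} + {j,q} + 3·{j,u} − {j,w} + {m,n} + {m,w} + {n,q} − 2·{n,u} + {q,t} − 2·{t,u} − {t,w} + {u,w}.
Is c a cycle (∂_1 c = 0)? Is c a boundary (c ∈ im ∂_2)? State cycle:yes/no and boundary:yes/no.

n_0=8 n_1=26 n_2=31 n_3=9  [Q]
∂1: piv[fm,fn,fq,ft,fu,fw,jn] rk=7  ker:jq,jt,ju,jw,mn,mq,mt,mu,mw,nq,nt,nu,nw,qt,qu,qw,tu,tw,uw
∂2: piv[fmq,fmt,fmu,fmw,fnq,fnt,fnu,fqu,fqw,ftu,ftw,fuw,jnu,jnw,jqt,jqu,jqw,jtu] rk=18  ker:juw,mqt,mqu,mqw,mtu,mtw,nqu,ntu,nuw,qtu,qtw,quw,tuw
∂3: piv[fmqu,fmtw,fnqu,fquw,ftuw,jnuw,jqtu,jquw,qtuw] rk=9
∂1c = −2·{f} − {j} − 3·{m} + {n} − {q} + 5·{t} − {u} + 2·{w}

cycle:no boundary:no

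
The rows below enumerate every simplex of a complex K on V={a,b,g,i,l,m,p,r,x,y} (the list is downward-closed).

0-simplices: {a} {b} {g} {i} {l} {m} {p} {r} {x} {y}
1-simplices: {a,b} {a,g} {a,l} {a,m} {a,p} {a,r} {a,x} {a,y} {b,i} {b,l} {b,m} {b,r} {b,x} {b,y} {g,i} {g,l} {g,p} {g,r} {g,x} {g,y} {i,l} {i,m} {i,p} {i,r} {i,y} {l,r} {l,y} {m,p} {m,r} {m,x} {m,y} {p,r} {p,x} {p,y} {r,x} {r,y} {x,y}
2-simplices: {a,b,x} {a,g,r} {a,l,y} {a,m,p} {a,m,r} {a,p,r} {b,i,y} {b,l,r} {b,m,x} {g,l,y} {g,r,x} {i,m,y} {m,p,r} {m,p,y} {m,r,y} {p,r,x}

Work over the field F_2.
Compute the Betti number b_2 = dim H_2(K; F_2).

b_2=1

n_0=10 n_1=37 n_2=16  [Z2]
∂1: piv[ab,ag,al,am,ap,ar,ax,ay,bi] rk=9  ker:bl,bm,br,bx,by,gi,gl,gp,gr,gx,gy,il,im,ip,ir,iy,lr,ly,mp,mr,mx,my,pr,px,py,rx,ry,xy
∂2: piv[abx,agr,aly,amp,amr,apr,biy,blr,bmx,gly,grx,imy,mpy,mry,prx] rk=15  ker:mpr
b_2=(16−15)−0=1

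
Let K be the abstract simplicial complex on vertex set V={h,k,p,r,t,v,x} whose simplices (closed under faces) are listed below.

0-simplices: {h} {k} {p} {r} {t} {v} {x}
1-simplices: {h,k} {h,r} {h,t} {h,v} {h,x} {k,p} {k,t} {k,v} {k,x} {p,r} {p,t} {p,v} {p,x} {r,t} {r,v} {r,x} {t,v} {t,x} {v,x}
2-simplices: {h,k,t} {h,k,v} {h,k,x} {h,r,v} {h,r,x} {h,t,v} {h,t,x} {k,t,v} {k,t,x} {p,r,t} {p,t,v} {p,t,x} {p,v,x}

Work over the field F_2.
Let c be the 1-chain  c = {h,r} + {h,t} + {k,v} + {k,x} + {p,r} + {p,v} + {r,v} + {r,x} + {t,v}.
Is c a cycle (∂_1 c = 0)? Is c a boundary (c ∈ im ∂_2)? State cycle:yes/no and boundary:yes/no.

cycle:yes boundary:no

n_0=7 n_1=19 n_2=13  [Z2]
∂1: piv[hk,hr,ht,hv,hx,kp] rk=6  ker:kt,kv,kx,pr,pt,pv,px,rt,rv,rx,tv,tx,vx
∂2: piv[hkt,hkv,hkx,hrv,hrx,htv,htx,prt,ptv,ptx,pvx] rk=11  ker:ktv,ktx
∂1c = 0
c vs im∂2: residual ≠ 0 ⇒ not boundary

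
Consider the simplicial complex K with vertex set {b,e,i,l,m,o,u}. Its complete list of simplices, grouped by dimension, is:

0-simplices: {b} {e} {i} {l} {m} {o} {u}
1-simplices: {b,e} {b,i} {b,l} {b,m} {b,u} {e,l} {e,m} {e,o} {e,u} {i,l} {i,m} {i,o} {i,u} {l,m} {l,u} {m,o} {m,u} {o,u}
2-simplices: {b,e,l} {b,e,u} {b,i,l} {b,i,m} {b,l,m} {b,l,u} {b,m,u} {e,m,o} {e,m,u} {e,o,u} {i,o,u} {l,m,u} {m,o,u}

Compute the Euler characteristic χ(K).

n_0=7 n_1=18 n_2=13
χ=+7−18+13=2

χ(K)=2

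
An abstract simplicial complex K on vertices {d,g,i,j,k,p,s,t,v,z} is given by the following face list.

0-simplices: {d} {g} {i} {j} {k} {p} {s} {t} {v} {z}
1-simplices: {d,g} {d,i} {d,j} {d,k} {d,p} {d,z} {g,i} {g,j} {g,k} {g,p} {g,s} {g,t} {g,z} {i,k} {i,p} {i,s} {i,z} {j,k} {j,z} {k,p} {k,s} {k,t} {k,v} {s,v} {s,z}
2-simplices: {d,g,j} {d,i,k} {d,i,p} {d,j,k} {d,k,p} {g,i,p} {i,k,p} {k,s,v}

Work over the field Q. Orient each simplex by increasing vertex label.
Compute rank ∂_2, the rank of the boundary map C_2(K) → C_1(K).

n_0=10 n_1=25 n_2=8  [Q]
∂1: piv[dg,di,dj,dk,dp,dz,gs,gt,kv] rk=9  ker:gi,gj,gk,gp,gz,ik,ip,is,iz,jk,jz,kp,ks,kt,sv,sz
∂2: piv[dgj,dik,dip,djk,dkp,gip,ksv] rk=7  ker:ikp
rk∂_2=7

rank∂_2=7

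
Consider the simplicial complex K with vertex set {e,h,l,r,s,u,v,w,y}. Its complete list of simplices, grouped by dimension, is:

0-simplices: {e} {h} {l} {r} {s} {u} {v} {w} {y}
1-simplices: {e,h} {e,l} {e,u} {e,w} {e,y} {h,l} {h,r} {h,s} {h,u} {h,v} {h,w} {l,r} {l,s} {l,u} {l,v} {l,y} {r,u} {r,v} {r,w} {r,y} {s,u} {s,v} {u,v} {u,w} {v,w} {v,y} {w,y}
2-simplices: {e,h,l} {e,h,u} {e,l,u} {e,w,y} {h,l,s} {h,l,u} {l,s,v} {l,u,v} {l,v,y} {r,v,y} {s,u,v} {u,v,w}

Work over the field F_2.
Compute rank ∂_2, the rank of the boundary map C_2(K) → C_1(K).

n_0=9 n_1=27 n_2=12  [Z2]
∂1: piv[eh,el,eu,ew,ey,hr,hs,hv] rk=8  ker:hl,hu,hw,lr,ls,lu,lv,ly,ru,rv,rw,ry,su,sv,uv,uw,vw,vy,wy
∂2: piv[ehl,ehu,elu,ewy,hls,lsv,luv,lvy,rvy,suv,uvw] rk=11  ker:hlu
rk∂_2=11

rank∂_2=11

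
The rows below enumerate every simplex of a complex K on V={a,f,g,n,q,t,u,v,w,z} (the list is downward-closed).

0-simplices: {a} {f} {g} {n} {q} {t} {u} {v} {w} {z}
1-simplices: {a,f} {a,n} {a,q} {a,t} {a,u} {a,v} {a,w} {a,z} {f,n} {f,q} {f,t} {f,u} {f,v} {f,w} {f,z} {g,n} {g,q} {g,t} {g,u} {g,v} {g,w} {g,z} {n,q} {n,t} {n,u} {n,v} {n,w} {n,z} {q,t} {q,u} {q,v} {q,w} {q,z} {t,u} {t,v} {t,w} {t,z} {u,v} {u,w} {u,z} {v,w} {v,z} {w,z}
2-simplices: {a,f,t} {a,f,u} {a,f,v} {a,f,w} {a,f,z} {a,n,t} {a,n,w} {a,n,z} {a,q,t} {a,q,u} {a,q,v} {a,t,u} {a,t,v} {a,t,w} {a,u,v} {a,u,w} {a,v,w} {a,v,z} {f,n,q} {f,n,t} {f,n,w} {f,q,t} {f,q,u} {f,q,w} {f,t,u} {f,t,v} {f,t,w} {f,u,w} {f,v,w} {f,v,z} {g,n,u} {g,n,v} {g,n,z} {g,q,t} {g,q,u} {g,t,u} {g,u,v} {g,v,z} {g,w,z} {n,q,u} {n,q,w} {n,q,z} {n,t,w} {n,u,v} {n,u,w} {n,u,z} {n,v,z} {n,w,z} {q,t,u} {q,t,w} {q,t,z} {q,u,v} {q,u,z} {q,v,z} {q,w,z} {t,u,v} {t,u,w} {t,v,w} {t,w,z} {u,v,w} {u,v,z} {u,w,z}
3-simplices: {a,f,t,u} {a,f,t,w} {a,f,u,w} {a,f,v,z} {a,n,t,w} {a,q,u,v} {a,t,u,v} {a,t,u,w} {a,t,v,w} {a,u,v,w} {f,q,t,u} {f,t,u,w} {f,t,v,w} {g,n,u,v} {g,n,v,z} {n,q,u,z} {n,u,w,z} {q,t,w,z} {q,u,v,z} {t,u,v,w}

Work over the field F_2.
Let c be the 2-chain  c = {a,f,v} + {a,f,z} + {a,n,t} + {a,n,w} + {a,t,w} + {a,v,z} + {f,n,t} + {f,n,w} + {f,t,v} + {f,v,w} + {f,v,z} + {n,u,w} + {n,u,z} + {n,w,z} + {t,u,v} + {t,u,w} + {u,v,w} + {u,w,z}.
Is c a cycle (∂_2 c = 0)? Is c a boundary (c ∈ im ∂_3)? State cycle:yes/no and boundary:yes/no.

cycle:yes boundary:no

n_0=10 n_1=43 n_2=62 n_3=20  [Z2]
∂1: piv[af,an,aq,at,au,av,aw,az,gn] rk=9  ker:fn,fq,ft,fu,fv,fw,fz,gq,gt,gu,gv,gw,gz,nq,nt,nu,nv,nw,nz,qt,qu,qv,qw,qz,tu,tv,tw,tz,uv,uw,uz,vw,vz,wz
∂2: piv[aft,afu,afv,afw,afz,ant,anw,anz,aqt,aqu,aqv,atu,atv,atw,auv,auw,avw,avz,fnq,fnt,fqt,fqw,gnu,gnv,gnz,gqt,gqu,guv,gvz,gwz,nqz,nuz,nwz,qtz] rk=34  ker:fnw,fqu,ftu,ftv,ftw,fuw,fvw,fvz,gtu,nqu,nqw,ntw,nuv,nuw,nvz,qtu,qtw,quv,quz,qvz,qwz,tuv,tuw,tvw,twz,uvw,uvz,uwz
∂3: piv[aftu,aftw,afuw,afvz,antw,aquv,atuv,atuw,atvw,auvw,fqtu,ftvw,gnuv,gnvz,nquz,nuwz,qtwz,quvz] rk=18  ker:ftuw,tuvw
∂2c = 0
c vs im∂3: residual ≠ 0 ⇒ not boundary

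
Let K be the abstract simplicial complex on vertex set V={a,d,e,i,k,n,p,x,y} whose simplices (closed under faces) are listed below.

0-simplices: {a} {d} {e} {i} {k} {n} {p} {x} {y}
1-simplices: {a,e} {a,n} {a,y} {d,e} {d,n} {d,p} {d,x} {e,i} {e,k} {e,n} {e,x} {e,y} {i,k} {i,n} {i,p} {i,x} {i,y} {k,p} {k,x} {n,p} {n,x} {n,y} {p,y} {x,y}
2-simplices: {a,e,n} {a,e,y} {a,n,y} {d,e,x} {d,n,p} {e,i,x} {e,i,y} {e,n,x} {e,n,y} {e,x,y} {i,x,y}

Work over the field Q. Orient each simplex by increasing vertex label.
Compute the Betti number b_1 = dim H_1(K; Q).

n_0=9 n_1=24 n_2=11  [Q]
∂1: piv[ae,an,ay,de,dp,dx,ei,ek] rk=8  ker:dn,en,ex,ey,ik,in,ip,ix,iy,kp,kx,np,nx,ny,py,xy
∂2: piv[aen,aey,any,dex,dnp,eix,eiy,enx,exy] rk=9  ker:eny,ixy
b_1=(24−8)−9=7

b_1=7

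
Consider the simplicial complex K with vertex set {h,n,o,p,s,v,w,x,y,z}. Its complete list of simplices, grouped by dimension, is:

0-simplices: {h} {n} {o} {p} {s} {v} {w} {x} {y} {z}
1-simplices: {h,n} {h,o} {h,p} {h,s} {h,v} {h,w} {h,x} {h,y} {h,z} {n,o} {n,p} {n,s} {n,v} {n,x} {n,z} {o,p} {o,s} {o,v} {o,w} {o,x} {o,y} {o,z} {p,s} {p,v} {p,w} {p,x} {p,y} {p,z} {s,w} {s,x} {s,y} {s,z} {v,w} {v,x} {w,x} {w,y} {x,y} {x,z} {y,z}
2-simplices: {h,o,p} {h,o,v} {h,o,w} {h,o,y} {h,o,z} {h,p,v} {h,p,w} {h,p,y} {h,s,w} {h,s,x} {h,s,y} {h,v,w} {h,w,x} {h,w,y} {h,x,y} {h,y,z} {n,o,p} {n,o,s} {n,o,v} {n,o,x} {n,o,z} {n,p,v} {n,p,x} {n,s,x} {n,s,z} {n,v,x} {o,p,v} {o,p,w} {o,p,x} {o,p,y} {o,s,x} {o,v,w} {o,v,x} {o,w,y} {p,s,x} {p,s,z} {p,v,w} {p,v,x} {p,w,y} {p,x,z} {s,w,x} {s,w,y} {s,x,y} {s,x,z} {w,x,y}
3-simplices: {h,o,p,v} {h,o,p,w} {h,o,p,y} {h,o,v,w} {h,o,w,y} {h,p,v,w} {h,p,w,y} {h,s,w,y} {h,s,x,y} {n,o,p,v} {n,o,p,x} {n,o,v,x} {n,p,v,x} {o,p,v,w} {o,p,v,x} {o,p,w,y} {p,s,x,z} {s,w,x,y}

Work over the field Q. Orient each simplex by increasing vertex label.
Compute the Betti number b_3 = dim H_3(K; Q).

b_3=3

n_0=10 n_1=39 n_2=45 n_3=18  [Q]
∂1: piv[hn,ho,hp,hs,hv,hw,hx,hy,hz] rk=9  ker:no,np,ns,nv,nx,nz,op,os,ov,ow,ox,oy,oz,ps,pv,pw,px,py,pz,sw,sx,sy,sz,vw,vx,wx,wy,xy,xz,yz
∂2: piv[hop,hov,how,hoy,hoz,hpv,hpw,hpy,hsw,hsx,hsy,hvw,hwx,hwy,hxy,hyz,nop,nos,nov,nox,noz,npx,nsx,nsz,nvx,psx,psz,pxz] rk=28  ker:npv,opv,opw,opx,opy,osx,ovw,ovx,owy,pvw,pvx,pwy,swx,swy,sxy,sxz,wxy
∂3: piv[hopv,hopw,hopy,hovw,howy,hpvw,hpwy,hswy,hsxy,nopv,nopx,novx,npvx,psxz,swxy] rk=15  ker:opvw,opvx,opwy
b_3=(18−15)−0=3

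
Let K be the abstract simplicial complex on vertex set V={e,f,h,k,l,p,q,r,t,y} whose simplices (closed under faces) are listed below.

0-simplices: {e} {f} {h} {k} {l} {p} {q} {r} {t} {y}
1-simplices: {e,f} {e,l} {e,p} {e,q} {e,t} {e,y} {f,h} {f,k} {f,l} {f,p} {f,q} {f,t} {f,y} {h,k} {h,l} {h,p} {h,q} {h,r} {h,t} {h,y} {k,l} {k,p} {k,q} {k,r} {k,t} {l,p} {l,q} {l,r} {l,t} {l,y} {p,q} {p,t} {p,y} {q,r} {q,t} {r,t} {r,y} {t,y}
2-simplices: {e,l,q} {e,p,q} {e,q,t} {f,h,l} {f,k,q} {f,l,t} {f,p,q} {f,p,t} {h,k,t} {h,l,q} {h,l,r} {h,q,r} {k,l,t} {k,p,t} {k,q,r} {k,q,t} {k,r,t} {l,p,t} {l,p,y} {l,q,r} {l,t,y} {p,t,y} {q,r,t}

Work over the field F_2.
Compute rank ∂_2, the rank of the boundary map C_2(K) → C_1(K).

rank∂_2=20

n_0=10 n_1=38 n_2=23  [Z2]
∂1: piv[ef,el,ep,eq,et,ey,fh,fk,hr] rk=9  ker:fl,fp,fq,ft,fy,hk,hl,hp,hq,ht,hy,kl,kp,kq,kr,kt,lp,lq,lr,lt,ly,pq,pt,py,qr,qt,rt,ry,ty
∂2: piv[elq,epq,eqt,fhl,fkq,flt,fpq,fpt,hkt,hlq,hlr,hqr,klt,kpt,kqr,kqt,krt,lpt,lpy,lty] rk=20  ker:lqr,pty,qrt
rk∂_2=20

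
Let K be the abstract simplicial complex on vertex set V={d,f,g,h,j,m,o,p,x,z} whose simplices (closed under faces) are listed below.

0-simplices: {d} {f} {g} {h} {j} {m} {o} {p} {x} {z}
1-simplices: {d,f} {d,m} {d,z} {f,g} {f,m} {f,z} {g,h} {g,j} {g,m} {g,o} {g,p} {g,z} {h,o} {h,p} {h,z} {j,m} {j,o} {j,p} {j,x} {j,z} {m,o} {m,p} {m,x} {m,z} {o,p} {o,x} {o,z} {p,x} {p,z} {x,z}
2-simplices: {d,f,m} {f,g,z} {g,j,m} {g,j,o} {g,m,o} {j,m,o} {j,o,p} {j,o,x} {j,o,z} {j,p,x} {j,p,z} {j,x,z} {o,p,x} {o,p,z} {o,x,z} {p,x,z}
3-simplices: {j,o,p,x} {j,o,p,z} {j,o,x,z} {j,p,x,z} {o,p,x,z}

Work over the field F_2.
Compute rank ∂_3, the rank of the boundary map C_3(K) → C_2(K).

n_0=10 n_1=30 n_2=16 n_3=5  [Z2]
∂1: piv[df,dm,dz,fg,gh,gj,go,gp,jx] rk=9  ker:fm,fz,gm,gz,ho,hp,hz,jm,jo,jp,jz,mo,mp,mx,mz,op,ox,oz,px,pz,xz
∂2: piv[dfm,fgz,gjm,gjo,gmo,jop,jox,joz,jpx,jpz,jxz] rk=11  ker:jmo,opx,opz,oxz,pxz
∂3: piv[jopx,jopz,joxz,jpxz] rk=4  ker:opxz
rk∂_3=4

rank∂_3=4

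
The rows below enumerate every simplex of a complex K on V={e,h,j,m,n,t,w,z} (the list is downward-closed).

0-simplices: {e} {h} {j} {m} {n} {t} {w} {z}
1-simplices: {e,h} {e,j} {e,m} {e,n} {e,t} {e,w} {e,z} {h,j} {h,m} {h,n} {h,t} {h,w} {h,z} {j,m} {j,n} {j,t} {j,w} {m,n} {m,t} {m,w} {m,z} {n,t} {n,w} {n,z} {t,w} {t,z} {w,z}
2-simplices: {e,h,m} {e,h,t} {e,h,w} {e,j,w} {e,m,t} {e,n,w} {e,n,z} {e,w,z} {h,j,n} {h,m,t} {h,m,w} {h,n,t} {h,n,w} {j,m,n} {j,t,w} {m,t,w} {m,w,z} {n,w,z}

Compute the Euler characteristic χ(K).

χ(K)=-1

n_0=8 n_1=27 n_2=18
χ=+8−27+18=-1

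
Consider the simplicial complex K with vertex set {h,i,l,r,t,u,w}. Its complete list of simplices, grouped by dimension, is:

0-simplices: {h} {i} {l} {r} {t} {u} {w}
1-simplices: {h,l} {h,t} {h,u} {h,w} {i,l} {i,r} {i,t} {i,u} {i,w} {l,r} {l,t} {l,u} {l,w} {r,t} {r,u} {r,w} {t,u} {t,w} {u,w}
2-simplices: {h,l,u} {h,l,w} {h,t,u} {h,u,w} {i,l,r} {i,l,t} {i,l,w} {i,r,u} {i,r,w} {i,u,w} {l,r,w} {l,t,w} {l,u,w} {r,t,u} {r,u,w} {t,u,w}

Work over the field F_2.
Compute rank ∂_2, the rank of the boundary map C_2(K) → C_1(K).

rank∂_2=13

n_0=7 n_1=19 n_2=16  [Z2]
∂1: piv[hl,ht,hu,hw,il,ir] rk=6  ker:it,iu,iw,lr,lt,lu,lw,rt,ru,rw,tu,tw,uw
∂2: piv[hlu,hlw,htu,huw,ilr,ilt,ilw,iru,irw,iuw,ltw,rtu,tuw] rk=13  ker:lrw,luw,ruw
rk∂_2=13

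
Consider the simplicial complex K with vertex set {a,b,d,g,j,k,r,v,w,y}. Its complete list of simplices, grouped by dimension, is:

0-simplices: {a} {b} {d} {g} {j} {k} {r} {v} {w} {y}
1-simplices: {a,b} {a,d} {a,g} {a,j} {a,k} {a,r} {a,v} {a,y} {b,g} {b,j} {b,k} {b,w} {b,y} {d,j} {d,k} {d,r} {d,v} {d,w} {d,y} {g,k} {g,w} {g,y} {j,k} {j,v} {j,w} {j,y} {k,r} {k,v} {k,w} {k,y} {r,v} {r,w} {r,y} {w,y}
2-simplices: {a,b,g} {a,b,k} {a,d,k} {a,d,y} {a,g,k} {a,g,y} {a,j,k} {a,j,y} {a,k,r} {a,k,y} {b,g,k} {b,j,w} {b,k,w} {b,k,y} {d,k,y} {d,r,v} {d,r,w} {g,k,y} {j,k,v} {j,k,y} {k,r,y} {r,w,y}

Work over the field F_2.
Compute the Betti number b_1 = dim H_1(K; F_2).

n_0=10 n_1=34 n_2=22  [Z2]
∂1: piv[ab,ad,ag,aj,ak,ar,av,ay,bw] rk=9  ker:bg,bj,bk,by,dj,dk,dr,dv,dw,dy,gk,gw,gy,jk,jv,jw,jy,kr,kv,kw,ky,rv,rw,ry,wy
∂2: piv[abg,abk,adk,ady,agk,agy,ajk,ajy,akr,aky,bjw,bkw,bky,drv,drw,jkv,kry,rwy] rk=18  ker:bgk,dky,gky,jky
b_1=(34−9)−18=7

b_1=7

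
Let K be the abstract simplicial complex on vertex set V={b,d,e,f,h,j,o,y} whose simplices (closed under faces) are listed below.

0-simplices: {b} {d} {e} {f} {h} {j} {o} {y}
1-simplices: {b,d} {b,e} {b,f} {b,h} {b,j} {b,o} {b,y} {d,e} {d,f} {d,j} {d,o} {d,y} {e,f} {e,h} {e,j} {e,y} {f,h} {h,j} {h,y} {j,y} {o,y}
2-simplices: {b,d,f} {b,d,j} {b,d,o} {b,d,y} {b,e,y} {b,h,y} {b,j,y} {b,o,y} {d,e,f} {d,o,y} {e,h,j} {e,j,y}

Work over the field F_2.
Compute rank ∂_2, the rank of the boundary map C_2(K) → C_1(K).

rank∂_2=11

n_0=8 n_1=21 n_2=12  [Z2]
∂1: piv[bd,be,bf,bh,bj,bo,by] rk=7  ker:de,df,dj,do,dy,ef,eh,ej,ey,fh,hj,hy,jy,oy
∂2: piv[bdf,bdj,bdo,bdy,bey,bhy,bjy,boy,def,ehj,ejy] rk=11  ker:doy
rk∂_2=11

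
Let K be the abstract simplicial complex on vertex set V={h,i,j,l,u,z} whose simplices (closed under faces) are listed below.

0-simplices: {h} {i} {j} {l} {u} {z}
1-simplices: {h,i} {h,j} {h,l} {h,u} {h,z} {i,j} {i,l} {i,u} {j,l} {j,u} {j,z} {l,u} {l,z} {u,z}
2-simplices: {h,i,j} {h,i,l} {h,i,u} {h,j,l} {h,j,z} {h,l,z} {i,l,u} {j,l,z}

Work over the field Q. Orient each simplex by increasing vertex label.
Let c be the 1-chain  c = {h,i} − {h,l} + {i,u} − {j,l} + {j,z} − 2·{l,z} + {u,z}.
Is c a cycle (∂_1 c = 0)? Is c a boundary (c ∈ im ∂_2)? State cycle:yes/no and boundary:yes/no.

n_0=6 n_1=14 n_2=8  [Q]
∂1: piv[hi,hj,hl,hu,hz] rk=5  ker:ij,il,iu,jl,ju,jz,lu,lz,uz
∂2: piv[hij,hil,hiu,hjl,hjz,hlz,ilu] rk=7  ker:jlz
∂1c = 0
c vs im∂2: residual ≠ 0 ⇒ not boundary

cycle:yes boundary:no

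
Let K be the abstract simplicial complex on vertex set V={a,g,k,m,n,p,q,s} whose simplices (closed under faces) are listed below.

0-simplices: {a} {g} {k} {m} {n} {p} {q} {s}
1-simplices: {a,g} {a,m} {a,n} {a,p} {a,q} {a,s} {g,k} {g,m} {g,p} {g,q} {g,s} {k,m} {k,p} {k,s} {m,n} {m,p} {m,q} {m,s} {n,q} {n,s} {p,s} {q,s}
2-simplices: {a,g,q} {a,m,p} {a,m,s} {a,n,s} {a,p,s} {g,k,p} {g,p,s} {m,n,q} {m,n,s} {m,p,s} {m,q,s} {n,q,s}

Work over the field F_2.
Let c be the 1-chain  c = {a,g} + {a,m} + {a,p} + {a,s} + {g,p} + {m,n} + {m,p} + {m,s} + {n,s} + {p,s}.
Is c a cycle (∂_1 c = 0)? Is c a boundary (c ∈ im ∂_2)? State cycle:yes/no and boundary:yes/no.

n_0=8 n_1=22 n_2=12  [Z2]
∂1: piv[ag,am,an,ap,aq,as,gk] rk=7  ker:gm,gp,gq,gs,km,kp,ks,mn,mp,mq,ms,nq,ns,ps,qs
∂2: piv[agq,amp,ams,ans,aps,gkp,gps,mnq,mns,mqs] rk=10  ker:mps,nqs
∂1c = 0
c vs im∂2: residual ≠ 0 ⇒ not boundary

cycle:yes boundary:no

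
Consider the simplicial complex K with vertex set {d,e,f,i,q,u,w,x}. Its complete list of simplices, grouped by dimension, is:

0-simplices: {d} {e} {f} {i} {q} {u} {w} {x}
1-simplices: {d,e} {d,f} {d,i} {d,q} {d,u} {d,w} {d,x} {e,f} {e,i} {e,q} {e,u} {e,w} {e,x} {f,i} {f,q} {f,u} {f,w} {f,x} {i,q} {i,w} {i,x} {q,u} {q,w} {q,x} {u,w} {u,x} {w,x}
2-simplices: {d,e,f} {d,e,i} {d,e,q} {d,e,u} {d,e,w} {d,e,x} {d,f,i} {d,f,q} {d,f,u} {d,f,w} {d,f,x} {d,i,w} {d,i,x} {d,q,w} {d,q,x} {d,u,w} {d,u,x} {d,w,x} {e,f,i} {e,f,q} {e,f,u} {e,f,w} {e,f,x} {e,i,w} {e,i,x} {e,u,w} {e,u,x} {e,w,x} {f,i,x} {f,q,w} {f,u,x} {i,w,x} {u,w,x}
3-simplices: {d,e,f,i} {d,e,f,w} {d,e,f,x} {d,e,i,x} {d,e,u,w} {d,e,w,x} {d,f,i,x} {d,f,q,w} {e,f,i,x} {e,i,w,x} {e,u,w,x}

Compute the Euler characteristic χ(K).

n_0=8 n_1=27 n_2=33 n_3=11
χ=+8−27+33−11=3

χ(K)=3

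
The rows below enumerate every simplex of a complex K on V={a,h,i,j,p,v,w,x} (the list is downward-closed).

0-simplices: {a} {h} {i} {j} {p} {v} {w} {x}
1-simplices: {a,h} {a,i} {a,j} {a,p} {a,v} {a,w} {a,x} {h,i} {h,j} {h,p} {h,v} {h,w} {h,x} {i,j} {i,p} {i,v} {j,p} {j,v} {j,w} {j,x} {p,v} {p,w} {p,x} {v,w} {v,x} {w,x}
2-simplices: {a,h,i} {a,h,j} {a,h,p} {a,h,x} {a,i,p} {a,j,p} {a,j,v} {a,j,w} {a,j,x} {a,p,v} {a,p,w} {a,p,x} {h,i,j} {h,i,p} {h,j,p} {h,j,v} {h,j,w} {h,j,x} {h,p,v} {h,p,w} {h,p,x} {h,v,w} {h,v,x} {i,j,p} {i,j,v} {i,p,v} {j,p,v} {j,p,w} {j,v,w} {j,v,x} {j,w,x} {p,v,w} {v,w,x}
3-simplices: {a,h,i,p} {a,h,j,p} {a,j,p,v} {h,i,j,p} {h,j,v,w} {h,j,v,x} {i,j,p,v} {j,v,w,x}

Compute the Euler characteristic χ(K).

n_0=8 n_1=26 n_2=33 n_3=8
χ=+8−26+33−8=7

χ(K)=7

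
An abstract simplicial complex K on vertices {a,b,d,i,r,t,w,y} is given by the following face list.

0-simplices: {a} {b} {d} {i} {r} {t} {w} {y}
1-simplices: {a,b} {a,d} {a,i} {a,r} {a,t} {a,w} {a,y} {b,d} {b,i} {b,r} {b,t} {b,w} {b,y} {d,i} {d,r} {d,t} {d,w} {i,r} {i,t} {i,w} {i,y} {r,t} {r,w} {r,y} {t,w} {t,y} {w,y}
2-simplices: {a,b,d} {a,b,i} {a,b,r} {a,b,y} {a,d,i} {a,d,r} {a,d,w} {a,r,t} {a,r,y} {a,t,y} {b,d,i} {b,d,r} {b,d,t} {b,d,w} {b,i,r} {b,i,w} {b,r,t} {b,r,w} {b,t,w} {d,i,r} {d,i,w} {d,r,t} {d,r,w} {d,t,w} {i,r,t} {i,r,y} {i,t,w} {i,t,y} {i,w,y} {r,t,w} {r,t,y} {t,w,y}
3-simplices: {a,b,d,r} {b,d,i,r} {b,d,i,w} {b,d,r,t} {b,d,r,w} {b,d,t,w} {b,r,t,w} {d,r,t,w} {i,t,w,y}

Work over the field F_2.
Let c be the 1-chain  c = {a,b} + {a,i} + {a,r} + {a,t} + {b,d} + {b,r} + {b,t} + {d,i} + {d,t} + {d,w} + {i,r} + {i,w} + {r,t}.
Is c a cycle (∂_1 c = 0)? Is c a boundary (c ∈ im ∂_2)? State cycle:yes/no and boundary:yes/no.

cycle:yes boundary:yes

n_0=8 n_1=27 n_2=32 n_3=9  [Z2]
∂1: piv[ab,ad,ai,ar,at,aw,ay] rk=7  ker:bd,bi,br,bt,bw,by,di,dr,dt,dw,ir,it,iw,iy,rt,rw,ry,tw,ty,wy
∂2: piv[abd,abi,abr,aby,adi,adr,adw,art,ary,aty,bdt,bdw,bir,biw,brt,brw,btw,irt,iry,iwy] rk=20  ker:bdi,bdr,dir,diw,drt,drw,dtw,itw,ity,rtw,rty,twy
∂3: piv[abdr,bdir,bdiw,bdrt,bdrw,bdtw,brtw,itwy] rk=8  ker:drtw
∂1c = 0
c vs im∂2: reduces to 0 ⇒ boundary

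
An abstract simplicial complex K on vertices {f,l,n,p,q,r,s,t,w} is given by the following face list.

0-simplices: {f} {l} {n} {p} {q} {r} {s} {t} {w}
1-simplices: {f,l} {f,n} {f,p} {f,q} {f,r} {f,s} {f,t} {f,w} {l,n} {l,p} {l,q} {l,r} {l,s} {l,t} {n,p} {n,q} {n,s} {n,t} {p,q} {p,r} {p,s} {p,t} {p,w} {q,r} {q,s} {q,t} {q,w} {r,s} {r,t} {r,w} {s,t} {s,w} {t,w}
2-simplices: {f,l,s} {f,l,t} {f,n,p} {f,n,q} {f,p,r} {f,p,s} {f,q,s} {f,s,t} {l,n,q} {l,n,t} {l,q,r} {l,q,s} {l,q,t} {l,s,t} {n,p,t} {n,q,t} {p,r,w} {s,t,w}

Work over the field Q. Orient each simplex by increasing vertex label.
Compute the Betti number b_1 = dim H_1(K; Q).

b_1=9

n_0=9 n_1=33 n_2=18  [Q]
∂1: piv[fl,fn,fp,fq,fr,fs,ft,fw] rk=8  ker:ln,lp,lq,lr,ls,lt,np,nq,ns,nt,pq,pr,ps,pt,pw,qr,qs,qt,qw,rs,rt,rw,st,sw,tw
∂2: piv[fls,flt,fnp,fnq,fpr,fps,fqs,fst,lnq,lnt,lqr,lqs,lqt,npt,prw,stw] rk=16  ker:lst,nqt
b_1=(33−8)−16=9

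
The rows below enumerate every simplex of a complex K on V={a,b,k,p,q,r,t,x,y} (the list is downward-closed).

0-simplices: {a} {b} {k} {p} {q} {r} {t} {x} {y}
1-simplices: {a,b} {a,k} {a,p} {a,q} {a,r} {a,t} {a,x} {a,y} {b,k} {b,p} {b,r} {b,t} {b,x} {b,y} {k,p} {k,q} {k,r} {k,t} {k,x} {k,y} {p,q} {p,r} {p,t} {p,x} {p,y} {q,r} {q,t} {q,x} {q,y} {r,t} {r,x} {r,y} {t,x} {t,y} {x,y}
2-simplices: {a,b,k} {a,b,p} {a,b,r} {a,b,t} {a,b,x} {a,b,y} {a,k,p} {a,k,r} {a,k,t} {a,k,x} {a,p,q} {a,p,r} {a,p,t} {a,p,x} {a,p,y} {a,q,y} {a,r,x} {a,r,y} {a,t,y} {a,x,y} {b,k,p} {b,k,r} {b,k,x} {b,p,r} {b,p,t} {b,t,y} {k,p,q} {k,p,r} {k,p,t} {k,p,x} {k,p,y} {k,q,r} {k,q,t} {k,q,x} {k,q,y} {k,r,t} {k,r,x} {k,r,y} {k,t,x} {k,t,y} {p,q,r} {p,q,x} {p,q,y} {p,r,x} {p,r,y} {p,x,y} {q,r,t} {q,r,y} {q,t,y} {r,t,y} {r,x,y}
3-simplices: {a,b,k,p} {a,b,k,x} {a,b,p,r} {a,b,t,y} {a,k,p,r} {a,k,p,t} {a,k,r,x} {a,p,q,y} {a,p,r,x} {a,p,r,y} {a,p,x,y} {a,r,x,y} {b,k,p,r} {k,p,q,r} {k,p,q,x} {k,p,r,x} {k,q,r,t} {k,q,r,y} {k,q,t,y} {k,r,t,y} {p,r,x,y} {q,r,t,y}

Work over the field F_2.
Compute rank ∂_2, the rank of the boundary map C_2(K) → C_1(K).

rank∂_2=27

n_0=9 n_1=35 n_2=51 n_3=22  [Z2]
∂1: piv[ab,ak,ap,aq,ar,at,ax,ay] rk=8  ker:bk,bp,br,bt,bx,by,kp,kq,kr,kt,kx,ky,pq,pr,pt,px,py,qr,qt,qx,qy,rt,rx,ry,tx,ty,xy
∂2: piv[abk,abp,abr,abt,abx,aby,akp,akr,akt,akx,apq,apr,apt,apx,apy,aqy,arx,ary,aty,axy,kpq,kpy,kqr,kqt,kqx,krt,ktx] rk=27  ker:bkp,bkr,bkx,bpr,bpt,bty,kpr,kpt,kpx,kqy,krx,kry,kty,pqr,pqx,pqy,prx,pry,pxy,qrt,qry,qty,rty,rxy
∂3: piv[abkp,abkx,abpr,abty,akpr,akpt,akrx,apqy,aprx,apry,apxy,arxy,bkpr,kpqr,kpqx,kprx,kqrt,kqry,kqty,krty] rk=20  ker:prxy,qrty
rk∂_2=27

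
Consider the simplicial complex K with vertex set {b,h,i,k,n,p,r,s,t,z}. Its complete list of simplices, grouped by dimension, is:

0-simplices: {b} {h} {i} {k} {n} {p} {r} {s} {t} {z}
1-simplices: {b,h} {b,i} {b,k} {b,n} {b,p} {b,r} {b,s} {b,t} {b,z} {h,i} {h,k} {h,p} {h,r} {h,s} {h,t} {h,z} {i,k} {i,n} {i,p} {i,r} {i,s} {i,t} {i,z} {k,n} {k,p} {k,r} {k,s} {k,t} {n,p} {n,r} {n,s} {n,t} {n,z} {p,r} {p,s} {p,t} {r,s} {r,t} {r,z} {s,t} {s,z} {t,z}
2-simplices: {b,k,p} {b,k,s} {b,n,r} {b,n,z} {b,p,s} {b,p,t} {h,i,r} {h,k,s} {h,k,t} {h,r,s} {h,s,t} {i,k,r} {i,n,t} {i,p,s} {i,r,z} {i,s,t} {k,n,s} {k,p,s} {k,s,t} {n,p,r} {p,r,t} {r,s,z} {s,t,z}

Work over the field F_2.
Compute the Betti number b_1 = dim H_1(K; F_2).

n_0=10 n_1=42 n_2=23  [Z2]
∂1: piv[bh,bi,bk,bn,bp,br,bs,bt,bz] rk=9  ker:hi,hk,hp,hr,hs,ht,hz,ik,in,ip,ir,is,it,iz,kn,kp,kr,ks,kt,np,nr,ns,nt,nz,pr,ps,pt,rs,rt,rz,st,sz,tz
∂2: piv[bkp,bks,bnr,bnz,bps,bpt,hir,hks,hkt,hrs,hst,ikr,int,ips,irz,ist,kns,npr,prt,rsz,stz] rk=21  ker:kps,kst
b_1=(42−9)−21=12

b_1=12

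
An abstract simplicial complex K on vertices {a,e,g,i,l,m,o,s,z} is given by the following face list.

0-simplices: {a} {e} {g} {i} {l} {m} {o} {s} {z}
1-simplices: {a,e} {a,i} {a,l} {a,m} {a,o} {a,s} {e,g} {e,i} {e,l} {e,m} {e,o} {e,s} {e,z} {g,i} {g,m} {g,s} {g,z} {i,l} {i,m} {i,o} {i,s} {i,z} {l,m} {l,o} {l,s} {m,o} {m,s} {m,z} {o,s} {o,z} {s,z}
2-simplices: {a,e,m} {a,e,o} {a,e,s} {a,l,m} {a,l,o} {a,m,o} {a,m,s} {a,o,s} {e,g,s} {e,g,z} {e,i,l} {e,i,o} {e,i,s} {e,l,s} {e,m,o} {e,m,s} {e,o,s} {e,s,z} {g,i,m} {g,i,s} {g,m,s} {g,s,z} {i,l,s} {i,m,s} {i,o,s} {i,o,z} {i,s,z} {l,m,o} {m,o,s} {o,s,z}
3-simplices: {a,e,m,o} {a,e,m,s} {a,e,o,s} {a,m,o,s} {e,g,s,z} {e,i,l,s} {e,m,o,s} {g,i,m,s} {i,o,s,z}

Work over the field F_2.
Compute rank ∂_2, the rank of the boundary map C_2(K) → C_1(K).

rank∂_2=20

n_0=9 n_1=31 n_2=30 n_3=9  [Z2]
∂1: piv[ae,ai,al,am,ao,as,eg,ez] rk=8  ker:ei,el,em,eo,es,gi,gm,gs,gz,il,im,io,is,iz,lm,lo,ls,mo,ms,mz,os,oz,sz
∂2: piv[aem,aeo,aes,alm,alo,amo,ams,aos,egs,egz,eil,eio,eis,els,esz,gim,gis,gms,ioz,isz] rk=20  ker:emo,ems,eos,gsz,ils,ims,ios,lmo,mos,osz
∂3: piv[aemo,aems,aeos,amos,egsz,eils,gims,iosz] rk=8  ker:emos
rk∂_2=20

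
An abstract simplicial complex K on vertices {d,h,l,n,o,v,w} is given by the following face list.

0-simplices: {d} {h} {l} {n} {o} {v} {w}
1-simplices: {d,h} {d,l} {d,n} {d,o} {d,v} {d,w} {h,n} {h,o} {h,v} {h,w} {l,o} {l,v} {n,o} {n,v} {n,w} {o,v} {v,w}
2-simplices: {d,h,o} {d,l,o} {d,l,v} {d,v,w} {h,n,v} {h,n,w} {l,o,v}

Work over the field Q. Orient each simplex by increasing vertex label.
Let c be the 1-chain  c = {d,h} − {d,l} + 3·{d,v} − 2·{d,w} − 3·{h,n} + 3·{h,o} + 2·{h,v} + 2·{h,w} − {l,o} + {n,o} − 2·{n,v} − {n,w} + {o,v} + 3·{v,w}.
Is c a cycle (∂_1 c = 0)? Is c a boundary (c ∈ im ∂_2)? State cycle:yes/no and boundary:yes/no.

cycle:no boundary:no

n_0=7 n_1=17 n_2=7  [Q]
∂1: piv[dh,dl,dn,do,dv,dw] rk=6  ker:hn,ho,hv,hw,lo,lv,no,nv,nw,ov,vw
∂2: piv[dho,dlo,dlv,dvw,hnv,hnw,lov] rk=7
∂1c = −{d} − 3·{h} − {n} + 2·{o} + {v} + 2·{w}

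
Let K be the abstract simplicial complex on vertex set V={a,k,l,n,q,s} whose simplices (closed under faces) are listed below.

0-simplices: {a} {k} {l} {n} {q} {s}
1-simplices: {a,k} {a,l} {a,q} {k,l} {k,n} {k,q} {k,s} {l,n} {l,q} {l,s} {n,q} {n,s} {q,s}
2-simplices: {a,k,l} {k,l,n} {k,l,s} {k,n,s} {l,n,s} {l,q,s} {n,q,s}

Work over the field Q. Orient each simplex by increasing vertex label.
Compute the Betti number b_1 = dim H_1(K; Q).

b_1=2

n_0=6 n_1=13 n_2=7  [Q]
∂1: piv[ak,al,aq,kn,ks] rk=5  ker:kl,kq,ln,lq,ls,nq,ns,qs
∂2: piv[akl,kln,kls,kns,lqs,nqs] rk=6  ker:lns
b_1=(13−5)−6=2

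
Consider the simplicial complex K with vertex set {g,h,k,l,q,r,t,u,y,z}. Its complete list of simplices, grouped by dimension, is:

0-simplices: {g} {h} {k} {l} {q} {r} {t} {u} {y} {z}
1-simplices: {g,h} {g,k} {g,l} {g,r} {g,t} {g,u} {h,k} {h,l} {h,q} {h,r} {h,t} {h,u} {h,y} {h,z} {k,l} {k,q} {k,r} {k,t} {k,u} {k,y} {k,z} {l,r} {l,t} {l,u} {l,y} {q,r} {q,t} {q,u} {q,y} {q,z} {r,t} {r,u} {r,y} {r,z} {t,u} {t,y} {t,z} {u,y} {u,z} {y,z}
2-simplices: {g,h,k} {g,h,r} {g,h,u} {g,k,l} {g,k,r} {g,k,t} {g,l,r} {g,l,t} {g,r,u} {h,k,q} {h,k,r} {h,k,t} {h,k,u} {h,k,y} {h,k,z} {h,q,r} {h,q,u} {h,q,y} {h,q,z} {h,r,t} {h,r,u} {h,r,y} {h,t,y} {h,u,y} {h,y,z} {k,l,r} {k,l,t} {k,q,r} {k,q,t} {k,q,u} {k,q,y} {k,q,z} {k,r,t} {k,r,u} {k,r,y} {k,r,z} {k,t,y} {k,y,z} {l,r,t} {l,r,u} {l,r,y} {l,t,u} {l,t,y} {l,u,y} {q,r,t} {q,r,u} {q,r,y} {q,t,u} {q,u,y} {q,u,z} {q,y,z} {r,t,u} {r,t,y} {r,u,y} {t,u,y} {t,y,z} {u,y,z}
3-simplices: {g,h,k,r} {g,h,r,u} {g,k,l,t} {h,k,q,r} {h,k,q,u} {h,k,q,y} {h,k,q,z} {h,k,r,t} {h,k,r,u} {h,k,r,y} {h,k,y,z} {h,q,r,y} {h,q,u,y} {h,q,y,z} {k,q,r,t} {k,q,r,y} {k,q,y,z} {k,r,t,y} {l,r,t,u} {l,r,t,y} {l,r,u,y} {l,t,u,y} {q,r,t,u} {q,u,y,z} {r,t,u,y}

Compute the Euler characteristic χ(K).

χ(K)=2

n_0=10 n_1=40 n_2=57 n_3=25
χ=+10−40+57−25=2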